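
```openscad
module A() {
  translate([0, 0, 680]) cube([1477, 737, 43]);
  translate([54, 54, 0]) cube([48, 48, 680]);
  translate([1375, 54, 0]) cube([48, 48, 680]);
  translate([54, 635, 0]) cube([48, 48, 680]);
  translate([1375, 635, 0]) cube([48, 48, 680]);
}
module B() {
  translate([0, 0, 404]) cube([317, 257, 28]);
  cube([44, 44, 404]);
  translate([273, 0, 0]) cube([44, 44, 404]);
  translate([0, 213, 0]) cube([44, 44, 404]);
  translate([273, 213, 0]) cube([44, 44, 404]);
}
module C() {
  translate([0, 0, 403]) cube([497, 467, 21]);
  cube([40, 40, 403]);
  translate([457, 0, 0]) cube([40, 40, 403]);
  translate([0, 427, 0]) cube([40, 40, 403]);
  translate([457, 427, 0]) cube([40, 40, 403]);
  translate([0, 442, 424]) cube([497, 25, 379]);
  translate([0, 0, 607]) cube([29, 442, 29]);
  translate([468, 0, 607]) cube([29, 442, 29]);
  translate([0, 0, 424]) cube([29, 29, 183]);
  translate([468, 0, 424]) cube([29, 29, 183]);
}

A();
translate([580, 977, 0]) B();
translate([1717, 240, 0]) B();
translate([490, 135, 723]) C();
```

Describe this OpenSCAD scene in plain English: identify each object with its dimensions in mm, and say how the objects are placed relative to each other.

A is a rectangular dining table. The top is 1477×737×43 mm with its upper surface at z = 723 mm. It stands on four 48×48 mm square legs, each inset 54 mm from the nearest pair of top edges, running from the floor to the underside of the top.

B is a four-legged stool. The seat is 317×257 mm, 28 mm thick, top at z = 432 mm. It stands on four square legs, each 44×44 mm in cross-section, from z = 0 to the seat underside, each flush with a corner of the seat.

C is a chair. The seat is a 497×467×21 mm slab with its top at z = 424 mm, on four 40×40 mm corner legs (flush with the seat edges, standing on z = 0). A flat backrest 25 mm thick, 379 mm tall, spans the full seat width and rises from the seat top along its +y edge, rear face flush with the rear of the seat. Two armrests of 29×29 mm section run along each side from the seat's front edge to the front of the backrest, top faces 212 mm above the seat top and outer faces flush with the seat's x-edges; a 29×29 mm post under the front of each armrest stands on the seat at the front corner.

Two stools sit around the table at the +y, +x sides. The chair is on top of the table, centred.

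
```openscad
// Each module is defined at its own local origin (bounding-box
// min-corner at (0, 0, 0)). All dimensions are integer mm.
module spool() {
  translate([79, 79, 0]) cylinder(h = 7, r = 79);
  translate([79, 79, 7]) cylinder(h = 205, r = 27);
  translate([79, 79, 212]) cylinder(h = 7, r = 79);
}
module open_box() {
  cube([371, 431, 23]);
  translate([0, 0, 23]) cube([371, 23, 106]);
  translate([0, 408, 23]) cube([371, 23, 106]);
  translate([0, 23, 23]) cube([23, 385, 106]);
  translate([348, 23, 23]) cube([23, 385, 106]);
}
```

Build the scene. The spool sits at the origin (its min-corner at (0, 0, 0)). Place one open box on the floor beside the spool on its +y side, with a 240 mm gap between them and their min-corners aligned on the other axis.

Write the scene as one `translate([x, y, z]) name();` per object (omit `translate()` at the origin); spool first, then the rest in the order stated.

spool();
translate([0, 398, 0]) open_box();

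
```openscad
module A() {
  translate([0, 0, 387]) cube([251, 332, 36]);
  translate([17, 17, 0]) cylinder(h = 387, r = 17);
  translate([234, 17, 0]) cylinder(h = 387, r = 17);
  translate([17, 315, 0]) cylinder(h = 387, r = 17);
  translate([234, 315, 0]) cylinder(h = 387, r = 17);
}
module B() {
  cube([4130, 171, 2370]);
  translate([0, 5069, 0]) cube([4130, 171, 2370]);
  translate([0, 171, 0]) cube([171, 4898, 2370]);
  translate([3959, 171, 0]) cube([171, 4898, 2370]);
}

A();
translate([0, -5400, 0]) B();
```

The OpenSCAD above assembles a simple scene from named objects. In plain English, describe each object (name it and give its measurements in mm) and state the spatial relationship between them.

A is a four-legged stool. The seat is 251×332 mm, 36 mm thick, top at z = 423 mm. It stands on four round legs, each 34 mm in diameter, from z = 0 to the seat underside, each leg's axis is inset half a diameter from the nearest pair of seat edges (so the leg's bounding box is flush with the corner).

B is the wall frame of a small rectangular building: four walls, each 2370 mm tall and 171 mm thick, enclosing a footprint 4130 mm (x) by 5240 mm (y) outside-to-outside, with no floor or roof. The front and back walls (the −y and +y sides) span the full width; the two side walls fit between them.

The house frame is on the floor beside the stool on its −y side.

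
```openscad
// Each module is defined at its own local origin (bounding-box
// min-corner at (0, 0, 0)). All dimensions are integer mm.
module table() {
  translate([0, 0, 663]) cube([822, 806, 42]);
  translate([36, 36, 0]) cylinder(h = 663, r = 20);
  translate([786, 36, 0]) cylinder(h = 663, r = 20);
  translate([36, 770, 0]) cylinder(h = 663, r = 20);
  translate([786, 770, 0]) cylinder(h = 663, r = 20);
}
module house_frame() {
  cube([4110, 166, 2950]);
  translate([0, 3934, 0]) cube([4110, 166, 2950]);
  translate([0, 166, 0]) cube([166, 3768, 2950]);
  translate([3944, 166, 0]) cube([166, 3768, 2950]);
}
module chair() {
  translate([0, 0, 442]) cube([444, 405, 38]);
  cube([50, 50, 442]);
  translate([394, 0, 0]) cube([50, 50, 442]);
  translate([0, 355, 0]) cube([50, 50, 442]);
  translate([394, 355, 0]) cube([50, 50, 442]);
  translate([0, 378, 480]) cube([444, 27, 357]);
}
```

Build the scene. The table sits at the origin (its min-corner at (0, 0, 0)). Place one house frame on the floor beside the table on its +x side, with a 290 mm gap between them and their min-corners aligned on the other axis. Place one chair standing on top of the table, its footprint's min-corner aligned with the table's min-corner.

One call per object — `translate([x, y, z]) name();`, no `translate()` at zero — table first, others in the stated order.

table();
translate([1112, 0, 0]) house_frame();
translate([0, 0, 705]) chair();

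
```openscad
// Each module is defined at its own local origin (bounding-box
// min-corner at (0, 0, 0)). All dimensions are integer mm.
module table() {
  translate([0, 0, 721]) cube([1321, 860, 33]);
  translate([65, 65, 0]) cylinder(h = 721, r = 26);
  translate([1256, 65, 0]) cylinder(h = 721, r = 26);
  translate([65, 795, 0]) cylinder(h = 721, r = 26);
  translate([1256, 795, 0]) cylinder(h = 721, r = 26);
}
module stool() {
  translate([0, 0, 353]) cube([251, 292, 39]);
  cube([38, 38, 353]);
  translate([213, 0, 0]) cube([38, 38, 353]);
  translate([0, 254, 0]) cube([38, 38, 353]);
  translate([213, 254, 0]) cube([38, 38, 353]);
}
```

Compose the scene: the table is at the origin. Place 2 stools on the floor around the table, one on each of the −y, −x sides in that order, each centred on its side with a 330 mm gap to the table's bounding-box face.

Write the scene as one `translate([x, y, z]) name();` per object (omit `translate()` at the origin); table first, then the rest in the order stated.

table();
translate([535, -622, 0]) stool();
translate([-581, 284, 0]) stool();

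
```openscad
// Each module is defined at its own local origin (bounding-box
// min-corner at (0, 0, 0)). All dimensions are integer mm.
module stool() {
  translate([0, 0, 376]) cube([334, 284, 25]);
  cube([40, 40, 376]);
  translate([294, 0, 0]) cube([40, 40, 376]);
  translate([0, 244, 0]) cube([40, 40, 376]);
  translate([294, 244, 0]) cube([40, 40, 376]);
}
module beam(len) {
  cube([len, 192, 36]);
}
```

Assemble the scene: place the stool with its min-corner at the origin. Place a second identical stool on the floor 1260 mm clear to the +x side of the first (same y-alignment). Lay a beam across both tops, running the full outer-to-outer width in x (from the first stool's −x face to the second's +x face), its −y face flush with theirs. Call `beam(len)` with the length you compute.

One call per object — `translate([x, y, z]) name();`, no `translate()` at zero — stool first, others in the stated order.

stool();
translate([1594, 0, 0]) stool();
translate([0, 0, 401]) beam(1928);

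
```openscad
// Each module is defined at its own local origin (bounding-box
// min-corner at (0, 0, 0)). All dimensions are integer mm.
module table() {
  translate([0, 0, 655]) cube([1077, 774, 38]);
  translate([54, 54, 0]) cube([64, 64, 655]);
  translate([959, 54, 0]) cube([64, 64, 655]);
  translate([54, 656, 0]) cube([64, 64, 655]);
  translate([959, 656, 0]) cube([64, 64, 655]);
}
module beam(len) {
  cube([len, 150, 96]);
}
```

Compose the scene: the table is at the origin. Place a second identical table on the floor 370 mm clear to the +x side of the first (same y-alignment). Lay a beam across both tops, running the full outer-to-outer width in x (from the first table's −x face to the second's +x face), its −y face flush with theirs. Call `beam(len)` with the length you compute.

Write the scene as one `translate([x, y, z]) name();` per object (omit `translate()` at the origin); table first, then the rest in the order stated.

table();
translate([1447, 0, 0]) table();
translate([0, 0, 693]) beam(2524);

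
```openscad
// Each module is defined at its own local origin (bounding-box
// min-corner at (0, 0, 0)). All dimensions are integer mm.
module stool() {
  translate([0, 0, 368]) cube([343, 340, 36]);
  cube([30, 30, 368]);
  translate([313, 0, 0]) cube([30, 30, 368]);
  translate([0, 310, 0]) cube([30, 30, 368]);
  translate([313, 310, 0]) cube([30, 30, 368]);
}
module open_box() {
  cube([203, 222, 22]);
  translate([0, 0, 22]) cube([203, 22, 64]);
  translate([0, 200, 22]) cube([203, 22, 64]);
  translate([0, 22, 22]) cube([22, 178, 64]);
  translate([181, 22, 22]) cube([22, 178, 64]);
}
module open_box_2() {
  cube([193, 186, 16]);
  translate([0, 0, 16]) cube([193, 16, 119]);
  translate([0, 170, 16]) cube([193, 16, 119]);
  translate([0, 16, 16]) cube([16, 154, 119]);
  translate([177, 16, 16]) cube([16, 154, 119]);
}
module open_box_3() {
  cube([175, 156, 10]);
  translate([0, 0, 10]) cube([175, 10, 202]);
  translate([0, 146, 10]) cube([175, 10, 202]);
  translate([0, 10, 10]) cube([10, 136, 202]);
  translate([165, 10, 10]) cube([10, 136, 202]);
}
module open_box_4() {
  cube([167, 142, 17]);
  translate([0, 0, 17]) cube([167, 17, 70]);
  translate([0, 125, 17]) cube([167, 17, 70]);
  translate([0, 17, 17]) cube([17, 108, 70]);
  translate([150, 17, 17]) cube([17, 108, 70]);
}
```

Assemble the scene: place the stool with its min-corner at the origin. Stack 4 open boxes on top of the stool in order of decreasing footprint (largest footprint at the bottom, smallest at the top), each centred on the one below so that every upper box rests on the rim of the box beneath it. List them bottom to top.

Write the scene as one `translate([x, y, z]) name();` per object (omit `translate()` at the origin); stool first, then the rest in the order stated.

stool();
translate([70, 59, 404]) open_box();
translate([75, 77, 490]) open_box_2();
translate([84, 92, 625]) open_box_3();
translate([88, 99, 837]) open_box_4();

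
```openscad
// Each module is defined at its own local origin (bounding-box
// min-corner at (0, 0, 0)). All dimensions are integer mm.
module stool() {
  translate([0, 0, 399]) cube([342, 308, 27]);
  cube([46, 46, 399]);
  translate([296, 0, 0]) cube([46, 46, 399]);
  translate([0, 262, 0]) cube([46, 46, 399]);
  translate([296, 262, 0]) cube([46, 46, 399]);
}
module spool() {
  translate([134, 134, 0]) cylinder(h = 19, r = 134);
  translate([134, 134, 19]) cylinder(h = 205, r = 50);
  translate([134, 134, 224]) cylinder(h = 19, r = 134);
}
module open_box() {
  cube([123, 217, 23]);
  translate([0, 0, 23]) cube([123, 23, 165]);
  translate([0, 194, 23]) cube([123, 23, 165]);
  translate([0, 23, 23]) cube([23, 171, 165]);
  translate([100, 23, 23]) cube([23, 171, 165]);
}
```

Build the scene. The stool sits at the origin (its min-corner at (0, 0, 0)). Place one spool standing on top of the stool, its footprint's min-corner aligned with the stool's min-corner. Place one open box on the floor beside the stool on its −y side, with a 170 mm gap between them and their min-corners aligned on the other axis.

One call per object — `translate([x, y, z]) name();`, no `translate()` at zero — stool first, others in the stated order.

stool();
translate([0, 0, 426]) spool();
translate([0, -387, 0]) open_box();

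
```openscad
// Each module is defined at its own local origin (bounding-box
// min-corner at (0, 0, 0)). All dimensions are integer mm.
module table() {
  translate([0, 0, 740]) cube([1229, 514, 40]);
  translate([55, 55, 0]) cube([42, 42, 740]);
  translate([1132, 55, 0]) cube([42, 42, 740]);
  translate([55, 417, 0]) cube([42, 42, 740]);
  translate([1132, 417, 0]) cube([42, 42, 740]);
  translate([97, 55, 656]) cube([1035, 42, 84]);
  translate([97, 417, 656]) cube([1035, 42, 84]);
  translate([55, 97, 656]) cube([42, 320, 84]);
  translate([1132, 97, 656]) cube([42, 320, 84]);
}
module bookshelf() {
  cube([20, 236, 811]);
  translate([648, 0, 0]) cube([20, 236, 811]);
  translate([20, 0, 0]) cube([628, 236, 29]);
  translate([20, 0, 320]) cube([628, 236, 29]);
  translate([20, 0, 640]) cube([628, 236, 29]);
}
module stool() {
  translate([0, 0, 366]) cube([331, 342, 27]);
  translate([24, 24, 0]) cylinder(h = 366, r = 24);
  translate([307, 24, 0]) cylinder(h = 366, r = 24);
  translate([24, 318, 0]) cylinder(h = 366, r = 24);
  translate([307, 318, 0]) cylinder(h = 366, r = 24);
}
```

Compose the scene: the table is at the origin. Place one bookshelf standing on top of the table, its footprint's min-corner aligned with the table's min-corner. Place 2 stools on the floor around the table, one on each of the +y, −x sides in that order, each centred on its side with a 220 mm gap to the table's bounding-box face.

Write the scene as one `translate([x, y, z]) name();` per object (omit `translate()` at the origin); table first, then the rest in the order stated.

table();
translate([0, 0, 780]) bookshelf();
translate([449, 734, 0]) stool();
translate([-551, 86, 0]) stool();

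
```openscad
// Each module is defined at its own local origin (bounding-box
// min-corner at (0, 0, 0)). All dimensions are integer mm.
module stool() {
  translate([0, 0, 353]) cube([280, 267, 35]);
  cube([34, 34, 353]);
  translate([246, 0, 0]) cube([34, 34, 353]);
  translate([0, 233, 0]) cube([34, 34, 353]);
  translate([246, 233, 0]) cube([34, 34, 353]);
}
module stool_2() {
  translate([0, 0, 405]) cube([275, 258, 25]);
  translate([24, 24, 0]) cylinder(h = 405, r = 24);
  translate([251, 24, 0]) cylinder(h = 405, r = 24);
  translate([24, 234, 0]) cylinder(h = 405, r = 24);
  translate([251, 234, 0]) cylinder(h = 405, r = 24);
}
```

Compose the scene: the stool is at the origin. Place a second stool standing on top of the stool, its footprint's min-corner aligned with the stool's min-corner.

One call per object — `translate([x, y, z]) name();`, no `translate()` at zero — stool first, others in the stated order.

stool();
translate([0, 0, 388]) stool_2();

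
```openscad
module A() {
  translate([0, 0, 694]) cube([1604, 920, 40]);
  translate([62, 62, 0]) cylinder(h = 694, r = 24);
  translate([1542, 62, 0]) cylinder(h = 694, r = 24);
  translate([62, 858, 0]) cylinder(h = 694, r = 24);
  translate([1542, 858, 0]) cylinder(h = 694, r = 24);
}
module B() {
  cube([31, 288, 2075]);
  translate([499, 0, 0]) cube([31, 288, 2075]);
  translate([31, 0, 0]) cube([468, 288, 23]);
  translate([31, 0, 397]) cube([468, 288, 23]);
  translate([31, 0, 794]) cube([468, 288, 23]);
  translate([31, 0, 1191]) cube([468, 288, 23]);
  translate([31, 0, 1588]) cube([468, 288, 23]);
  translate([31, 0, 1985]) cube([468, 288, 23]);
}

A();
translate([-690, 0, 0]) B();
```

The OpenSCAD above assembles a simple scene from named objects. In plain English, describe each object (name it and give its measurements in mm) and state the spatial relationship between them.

A is a table with a 1604×920 mm rectangular top, 40 mm thick, top surface at z = 734 mm, supported by four round legs of 48 mm diameter, each leg's bounding box inset 38 mm from the nearest pair of top edges, running from the floor.

B is a bookshelf 530 mm wide overall, 288 mm deep and 2075 mm tall. The two sides are 31 mm thick vertical panels. 6 horizontal shelves of 23 mm thickness span between the inner faces of the sides; the lowest shelf sits on the floor and shelves are stacked with a clear vertical gap of 374 mm between each pair.

The bookshelf is on the floor beside the table on its −x side.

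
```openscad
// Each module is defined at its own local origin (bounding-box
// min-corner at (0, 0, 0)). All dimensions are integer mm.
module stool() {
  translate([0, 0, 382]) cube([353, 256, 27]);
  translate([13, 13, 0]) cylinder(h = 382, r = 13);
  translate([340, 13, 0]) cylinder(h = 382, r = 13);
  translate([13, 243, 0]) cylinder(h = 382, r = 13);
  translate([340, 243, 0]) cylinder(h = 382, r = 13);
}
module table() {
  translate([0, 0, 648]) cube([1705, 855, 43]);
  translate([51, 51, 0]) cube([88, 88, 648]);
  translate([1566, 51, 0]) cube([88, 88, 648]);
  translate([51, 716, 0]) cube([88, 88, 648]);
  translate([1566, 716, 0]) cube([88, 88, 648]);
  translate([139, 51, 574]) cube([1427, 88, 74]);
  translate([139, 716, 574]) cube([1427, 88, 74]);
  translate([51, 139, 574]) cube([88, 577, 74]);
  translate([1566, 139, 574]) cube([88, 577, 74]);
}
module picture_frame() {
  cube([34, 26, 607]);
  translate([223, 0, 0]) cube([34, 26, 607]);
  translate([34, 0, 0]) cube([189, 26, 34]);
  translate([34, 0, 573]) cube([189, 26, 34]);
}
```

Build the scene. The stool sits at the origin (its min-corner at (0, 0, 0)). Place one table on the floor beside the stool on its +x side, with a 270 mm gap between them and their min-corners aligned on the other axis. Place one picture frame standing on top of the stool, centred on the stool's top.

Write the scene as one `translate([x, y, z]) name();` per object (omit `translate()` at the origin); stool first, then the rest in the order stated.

stool();
translate([623, 0, 0]) table();
translate([48, 115, 409]) picture_frame();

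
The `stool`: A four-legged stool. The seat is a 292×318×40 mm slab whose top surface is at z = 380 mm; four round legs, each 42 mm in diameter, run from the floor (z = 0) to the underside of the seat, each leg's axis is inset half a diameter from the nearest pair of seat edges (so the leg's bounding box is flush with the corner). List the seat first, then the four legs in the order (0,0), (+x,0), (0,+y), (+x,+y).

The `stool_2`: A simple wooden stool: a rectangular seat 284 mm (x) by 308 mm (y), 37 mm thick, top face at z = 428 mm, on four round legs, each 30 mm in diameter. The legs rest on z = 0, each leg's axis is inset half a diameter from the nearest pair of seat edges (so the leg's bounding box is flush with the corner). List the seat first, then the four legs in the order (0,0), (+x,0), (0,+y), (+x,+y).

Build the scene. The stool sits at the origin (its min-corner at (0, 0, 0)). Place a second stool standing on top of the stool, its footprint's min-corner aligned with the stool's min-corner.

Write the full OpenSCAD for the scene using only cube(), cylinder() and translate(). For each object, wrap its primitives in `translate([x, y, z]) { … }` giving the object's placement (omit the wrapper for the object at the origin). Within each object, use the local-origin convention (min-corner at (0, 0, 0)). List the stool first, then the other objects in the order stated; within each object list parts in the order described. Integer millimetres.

translate([0, 0, 340]) cube([292, 318, 40]);
translate([21, 21, 0]) cylinder(h = 340, r = 21);
translate([271, 21, 0]) cylinder(h = 340, r = 21);
translate([21, 297, 0]) cylinder(h = 340, r = 21);
translate([271, 297, 0]) cylinder(h = 340, r = 21);
translate([0, 0, 380]) {
  translate([0, 0, 391]) cube([284, 308, 37]);
  translate([15, 15, 0]) cylinder(h = 391, r = 15);
  translate([269, 15, 0]) cylinder(h = 391, r = 15);
  translate([15, 293, 0]) cylinder(h = 391, r = 15);
  translate([269, 293, 0]) cylinder(h = 391, r = 15);
}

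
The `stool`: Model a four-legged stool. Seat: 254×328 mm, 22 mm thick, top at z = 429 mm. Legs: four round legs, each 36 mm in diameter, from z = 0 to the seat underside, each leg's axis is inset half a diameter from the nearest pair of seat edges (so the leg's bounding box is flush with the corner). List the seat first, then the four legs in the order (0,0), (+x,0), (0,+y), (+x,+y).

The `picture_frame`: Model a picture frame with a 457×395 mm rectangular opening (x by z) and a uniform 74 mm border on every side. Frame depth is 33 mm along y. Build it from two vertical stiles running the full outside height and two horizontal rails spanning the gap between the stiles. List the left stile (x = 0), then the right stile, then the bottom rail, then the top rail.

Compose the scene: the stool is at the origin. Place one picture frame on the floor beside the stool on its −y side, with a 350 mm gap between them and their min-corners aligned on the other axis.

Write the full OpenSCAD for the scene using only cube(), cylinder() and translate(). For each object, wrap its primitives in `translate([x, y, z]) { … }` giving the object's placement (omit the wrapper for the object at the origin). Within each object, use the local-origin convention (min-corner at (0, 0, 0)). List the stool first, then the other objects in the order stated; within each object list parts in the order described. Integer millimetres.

translate([0, 0, 407]) cube([254, 328, 22]);
translate([18, 18, 0]) cylinder(h = 407, r = 18);
translate([236, 18, 0]) cylinder(h = 407, r = 18);
translate([18, 310, 0]) cylinder(h = 407, r = 18);
translate([236, 310, 0]) cylinder(h = 407, r = 18);
translate([0, -383, 0]) {
  cube([74, 33, 543]);
  translate([531, 0, 0]) cube([74, 33, 543]);
  translate([74, 0, 0]) cube([457, 33, 74]);
  translate([74, 0, 469]) cube([457, 33, 74]);
}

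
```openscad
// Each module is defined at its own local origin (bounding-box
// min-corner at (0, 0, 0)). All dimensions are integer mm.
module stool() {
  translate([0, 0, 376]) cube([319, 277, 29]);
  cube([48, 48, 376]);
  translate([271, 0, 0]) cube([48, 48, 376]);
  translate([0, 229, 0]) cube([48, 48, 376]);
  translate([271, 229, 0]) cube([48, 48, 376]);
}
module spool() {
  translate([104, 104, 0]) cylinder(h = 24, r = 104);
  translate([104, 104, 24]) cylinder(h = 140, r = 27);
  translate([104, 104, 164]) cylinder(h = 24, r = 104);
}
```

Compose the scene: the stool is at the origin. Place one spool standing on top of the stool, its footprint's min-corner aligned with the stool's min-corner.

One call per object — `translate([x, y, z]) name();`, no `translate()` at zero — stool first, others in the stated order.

stool();
translate([0, 0, 405]) spool();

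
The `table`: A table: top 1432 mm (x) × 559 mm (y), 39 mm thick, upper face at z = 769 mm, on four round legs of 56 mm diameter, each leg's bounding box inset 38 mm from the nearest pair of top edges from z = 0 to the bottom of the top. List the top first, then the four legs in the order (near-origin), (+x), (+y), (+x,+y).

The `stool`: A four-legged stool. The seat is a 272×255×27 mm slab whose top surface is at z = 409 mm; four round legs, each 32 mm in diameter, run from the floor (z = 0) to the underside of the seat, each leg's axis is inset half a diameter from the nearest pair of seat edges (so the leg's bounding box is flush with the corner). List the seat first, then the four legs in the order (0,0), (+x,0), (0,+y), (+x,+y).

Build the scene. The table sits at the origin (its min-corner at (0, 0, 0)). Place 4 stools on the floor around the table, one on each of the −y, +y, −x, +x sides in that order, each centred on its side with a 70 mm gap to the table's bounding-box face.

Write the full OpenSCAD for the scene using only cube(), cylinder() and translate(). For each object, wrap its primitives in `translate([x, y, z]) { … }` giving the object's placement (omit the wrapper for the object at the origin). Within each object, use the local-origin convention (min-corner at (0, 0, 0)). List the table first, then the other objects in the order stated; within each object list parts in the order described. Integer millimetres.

translate([0, 0, 730]) cube([1432, 559, 39]);
translate([66, 66, 0]) cylinder(h = 730, r = 28);
translate([1366, 66, 0]) cylinder(h = 730, r = 28);
translate([66, 493, 0]) cylinder(h = 730, r = 28);
translate([1366, 493, 0]) cylinder(h = 730, r = 28);
translate([580, -325, 0]) {
  translate([0, 0, 382]) cube([272, 255, 27]);
  translate([16, 16, 0]) cylinder(h = 382, r = 16);
  translate([256, 16, 0]) cylinder(h = 382, r = 16);
  translate([16, 239, 0]) cylinder(h = 382, r = 16);
  translate([256, 239, 0]) cylinder(h = 382, r = 16);
}
translate([580, 629, 0]) {
  translate([0, 0, 382]) cube([272, 255, 27]);
  translate([16, 16, 0]) cylinder(h = 382, r = 16);
  translate([256, 16, 0]) cylinder(h = 382, r = 16);
  translate([16, 239, 0]) cylinder(h = 382, r = 16);
  translate([256, 239, 0]) cylinder(h = 382, r = 16);
}
translate([-342, 152, 0]) {
  translate([0, 0, 382]) cube([272, 255, 27]);
  translate([16, 16, 0]) cylinder(h = 382, r = 16);
  translate([256, 16, 0]) cylinder(h = 382, r = 16);
  translate([16, 239, 0]) cylinder(h = 382, r = 16);
  translate([256, 239, 0]) cylinder(h = 382, r = 16);
}
translate([1502, 152, 0]) {
  translate([0, 0, 382]) cube([272, 255, 27]);
  translate([16, 16, 0]) cylinder(h = 382, r = 16);
  translate([256, 16, 0]) cylinder(h = 382, r = 16);
  translate([16, 239, 0]) cylinder(h = 382, r = 16);
  translate([256, 239, 0]) cylinder(h = 382, r = 16);
}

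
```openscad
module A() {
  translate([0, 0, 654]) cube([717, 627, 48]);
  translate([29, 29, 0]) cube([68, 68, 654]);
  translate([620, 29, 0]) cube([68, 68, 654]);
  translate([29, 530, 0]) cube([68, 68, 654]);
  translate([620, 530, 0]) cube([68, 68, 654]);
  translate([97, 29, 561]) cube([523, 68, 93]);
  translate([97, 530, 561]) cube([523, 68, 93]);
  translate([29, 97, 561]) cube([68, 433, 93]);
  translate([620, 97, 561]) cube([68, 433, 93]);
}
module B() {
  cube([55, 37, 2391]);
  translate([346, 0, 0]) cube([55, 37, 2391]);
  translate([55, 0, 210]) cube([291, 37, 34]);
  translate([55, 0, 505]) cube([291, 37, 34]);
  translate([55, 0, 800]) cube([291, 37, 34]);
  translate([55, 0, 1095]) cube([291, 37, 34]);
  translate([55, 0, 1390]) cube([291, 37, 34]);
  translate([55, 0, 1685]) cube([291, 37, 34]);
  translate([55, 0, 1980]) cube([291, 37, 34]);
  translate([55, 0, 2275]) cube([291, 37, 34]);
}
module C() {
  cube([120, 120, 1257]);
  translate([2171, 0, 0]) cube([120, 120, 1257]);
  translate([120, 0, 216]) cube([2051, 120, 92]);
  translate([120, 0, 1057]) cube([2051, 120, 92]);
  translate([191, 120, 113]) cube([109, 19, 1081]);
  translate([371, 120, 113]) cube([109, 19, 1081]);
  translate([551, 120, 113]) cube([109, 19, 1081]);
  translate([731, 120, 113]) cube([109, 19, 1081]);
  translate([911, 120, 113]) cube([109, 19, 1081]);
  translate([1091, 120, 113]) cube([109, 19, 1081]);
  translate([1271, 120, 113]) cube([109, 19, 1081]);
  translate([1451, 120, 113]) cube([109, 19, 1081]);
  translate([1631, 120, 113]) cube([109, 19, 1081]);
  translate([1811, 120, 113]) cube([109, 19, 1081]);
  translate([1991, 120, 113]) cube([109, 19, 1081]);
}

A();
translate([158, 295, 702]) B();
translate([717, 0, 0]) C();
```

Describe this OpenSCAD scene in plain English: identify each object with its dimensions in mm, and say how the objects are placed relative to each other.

A is a table with a 717×627 mm rectangular top, 48 mm thick, top surface at z = 702 mm, supported by four 68×68 mm square legs, each inset 29 mm from the nearest pair of top edges, running from the floor. Four apron rails, 68 mm thick and 93 mm tall, run between adjacent legs with their top edges flush with the underside of the top and their outer faces flush with the legs' outer faces.

B is a straight ladder. Two 55×37 mm vertical rails, 2391 mm tall, stand 401 mm apart (outside-to-outside) with their front faces coplanar on the −y side. 8 rungs, each 37 mm deep and 34 mm tall, span between the inner faces of the rails, front faces flush with the rails. The lowest rung's underside is at z = 210 mm and rungs are spaced 295 mm apart (underside to underside).

C is a fence section. Two 120×120 mm posts, 1257 mm tall, stand on the floor with a clear span of 2051 mm between their inner faces. Two horizontal rails of 120×92 mm section span the gap between the posts with their undersides at z = 216 mm and z = 1057 mm, flush with the posts' −y face. 11 pickets, each 109 mm wide, 19 mm thick and 1081 mm tall, are fixed to the +y face of the rails with their bottoms at z = 113 mm, evenly spaced across the span with equal gaps (rounded down to the nearest mm) at the −x end and between each pair — any rounding remainder accumulates at the +x end.

The ladder is on top of the table, centred. The fence section is against the table's +x side, with their −y faces flush.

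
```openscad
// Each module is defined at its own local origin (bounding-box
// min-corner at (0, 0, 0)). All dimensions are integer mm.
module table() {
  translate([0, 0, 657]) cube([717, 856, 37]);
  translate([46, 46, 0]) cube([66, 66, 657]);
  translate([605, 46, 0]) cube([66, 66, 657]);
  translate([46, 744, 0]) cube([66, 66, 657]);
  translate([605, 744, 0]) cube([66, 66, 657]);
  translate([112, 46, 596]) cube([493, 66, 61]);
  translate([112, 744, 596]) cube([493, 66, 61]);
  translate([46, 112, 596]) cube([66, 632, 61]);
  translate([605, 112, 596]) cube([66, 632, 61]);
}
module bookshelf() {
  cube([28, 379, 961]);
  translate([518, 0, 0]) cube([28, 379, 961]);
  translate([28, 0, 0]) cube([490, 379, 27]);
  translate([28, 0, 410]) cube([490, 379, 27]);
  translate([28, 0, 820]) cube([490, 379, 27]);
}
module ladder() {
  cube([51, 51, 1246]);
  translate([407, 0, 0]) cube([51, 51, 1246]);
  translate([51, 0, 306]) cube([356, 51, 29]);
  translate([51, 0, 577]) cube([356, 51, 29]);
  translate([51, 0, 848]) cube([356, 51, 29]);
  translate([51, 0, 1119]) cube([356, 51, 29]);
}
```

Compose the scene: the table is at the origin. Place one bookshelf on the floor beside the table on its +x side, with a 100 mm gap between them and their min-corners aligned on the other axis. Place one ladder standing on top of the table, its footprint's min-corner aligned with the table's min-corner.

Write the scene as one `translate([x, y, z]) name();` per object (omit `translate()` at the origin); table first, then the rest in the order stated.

table();
translate([817, 0, 0]) bookshelf();
translate([0, 0, 694]) ladder();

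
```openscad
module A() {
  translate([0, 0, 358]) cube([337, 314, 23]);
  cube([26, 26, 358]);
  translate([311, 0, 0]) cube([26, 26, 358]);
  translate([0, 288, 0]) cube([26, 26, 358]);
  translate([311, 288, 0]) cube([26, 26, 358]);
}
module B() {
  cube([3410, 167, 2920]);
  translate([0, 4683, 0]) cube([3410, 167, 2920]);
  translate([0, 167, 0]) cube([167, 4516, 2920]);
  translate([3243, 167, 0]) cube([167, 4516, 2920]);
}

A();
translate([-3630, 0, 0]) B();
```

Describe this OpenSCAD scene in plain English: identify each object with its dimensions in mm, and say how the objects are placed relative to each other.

A is a four-legged stool. The seat is a 337×314×23 mm slab whose top surface is at z = 381 mm; four square legs, each 26×26 mm in cross-section, run from the floor (z = 0) to the underside of the seat, each flush with a corner of the seat.

B is the wall frame of a small rectangular building: four walls, each 2920 mm tall and 167 mm thick, enclosing a footprint 3410 mm (x) by 4850 mm (y) outside-to-outside, with no floor or roof. The front and back walls (the −y and +y sides) span the full width; the two side walls fit between them.

The house frame is on the floor beside the stool on its −x side.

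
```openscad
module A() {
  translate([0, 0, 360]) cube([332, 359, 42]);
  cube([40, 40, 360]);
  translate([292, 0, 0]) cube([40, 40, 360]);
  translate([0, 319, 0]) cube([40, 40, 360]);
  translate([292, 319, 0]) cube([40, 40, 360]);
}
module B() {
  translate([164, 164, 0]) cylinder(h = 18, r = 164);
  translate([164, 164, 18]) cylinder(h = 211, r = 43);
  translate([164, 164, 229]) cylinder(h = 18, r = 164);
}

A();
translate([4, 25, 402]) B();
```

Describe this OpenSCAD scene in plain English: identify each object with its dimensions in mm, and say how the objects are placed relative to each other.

A is a four-legged stool. The seat is a 332×359×42 mm slab whose top surface is at z = 402 mm; four square legs, each 40×40 mm in cross-section, run from the floor (z = 0) to the underside of the seat, each flush with a corner of the seat.

B is a spool: two coaxial disc flanges of radius 164 mm and thickness 18 mm, joined by a core cylinder of radius 43 mm and height 211 mm. The lower flange rests on z = 0 and the three cylinders share a vertical axis.

The spool is on top of the stool.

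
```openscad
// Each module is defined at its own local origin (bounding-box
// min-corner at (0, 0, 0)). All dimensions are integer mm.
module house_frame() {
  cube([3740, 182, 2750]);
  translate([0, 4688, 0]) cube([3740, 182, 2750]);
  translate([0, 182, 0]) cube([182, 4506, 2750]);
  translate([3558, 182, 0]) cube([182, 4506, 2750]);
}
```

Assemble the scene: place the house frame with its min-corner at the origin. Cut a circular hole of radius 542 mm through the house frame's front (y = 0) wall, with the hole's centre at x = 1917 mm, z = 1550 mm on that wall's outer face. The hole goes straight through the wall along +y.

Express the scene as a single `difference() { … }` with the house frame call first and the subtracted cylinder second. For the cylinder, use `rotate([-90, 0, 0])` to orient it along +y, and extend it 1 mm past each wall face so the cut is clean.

difference() {
  house_frame();
  translate([1917, -1, 1550]) rotate([-90, 0, 0]) cylinder(h = 184, r = 542);
}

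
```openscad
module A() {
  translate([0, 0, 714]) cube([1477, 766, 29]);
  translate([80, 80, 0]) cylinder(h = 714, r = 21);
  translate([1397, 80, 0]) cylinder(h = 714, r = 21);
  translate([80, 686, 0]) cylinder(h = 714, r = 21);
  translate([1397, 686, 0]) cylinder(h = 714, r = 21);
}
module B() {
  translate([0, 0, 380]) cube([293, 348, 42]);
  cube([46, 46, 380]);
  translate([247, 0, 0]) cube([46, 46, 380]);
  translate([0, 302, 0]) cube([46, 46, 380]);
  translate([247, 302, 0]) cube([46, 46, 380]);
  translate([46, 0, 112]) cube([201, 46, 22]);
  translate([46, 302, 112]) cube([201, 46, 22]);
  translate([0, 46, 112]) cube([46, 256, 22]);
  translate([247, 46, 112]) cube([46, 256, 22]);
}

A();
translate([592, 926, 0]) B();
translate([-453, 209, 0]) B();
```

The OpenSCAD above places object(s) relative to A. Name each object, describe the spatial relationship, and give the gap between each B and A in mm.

A is a table. B is a stool. Two stools sit around the table at the +y, −x sides. The gap between each stool and the table is 160 mm.

Each stool's nearest face is 160 mm from the table's bounding box.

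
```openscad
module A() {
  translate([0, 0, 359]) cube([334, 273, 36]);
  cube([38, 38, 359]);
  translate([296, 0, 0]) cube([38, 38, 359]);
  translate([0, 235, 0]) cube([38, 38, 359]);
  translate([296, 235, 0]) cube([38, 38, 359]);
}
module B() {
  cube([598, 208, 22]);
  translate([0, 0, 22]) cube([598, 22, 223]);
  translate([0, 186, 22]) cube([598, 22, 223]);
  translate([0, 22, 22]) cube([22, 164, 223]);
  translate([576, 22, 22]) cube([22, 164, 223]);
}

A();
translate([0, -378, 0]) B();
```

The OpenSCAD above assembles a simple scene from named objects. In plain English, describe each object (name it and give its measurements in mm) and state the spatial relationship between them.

A is a simple wooden stool: a rectangular seat 334 mm (x) by 273 mm (y), 36 mm thick, top face at z = 395 mm, on four square legs, each 38×38 mm in cross-section. The legs rest on z = 0, each flush with a corner of the seat.

B is an open-topped rectangular box: outside dimensions 598×208×245 mm, with a uniform wall and base thickness of 22 mm. The base is a full 598×208 slab on the floor; four walls sit on top of the base. The front and back walls (the −y and +y sides) span the full width; the two side walls fit between them.

The open box is on the floor beside the stool on its −y side.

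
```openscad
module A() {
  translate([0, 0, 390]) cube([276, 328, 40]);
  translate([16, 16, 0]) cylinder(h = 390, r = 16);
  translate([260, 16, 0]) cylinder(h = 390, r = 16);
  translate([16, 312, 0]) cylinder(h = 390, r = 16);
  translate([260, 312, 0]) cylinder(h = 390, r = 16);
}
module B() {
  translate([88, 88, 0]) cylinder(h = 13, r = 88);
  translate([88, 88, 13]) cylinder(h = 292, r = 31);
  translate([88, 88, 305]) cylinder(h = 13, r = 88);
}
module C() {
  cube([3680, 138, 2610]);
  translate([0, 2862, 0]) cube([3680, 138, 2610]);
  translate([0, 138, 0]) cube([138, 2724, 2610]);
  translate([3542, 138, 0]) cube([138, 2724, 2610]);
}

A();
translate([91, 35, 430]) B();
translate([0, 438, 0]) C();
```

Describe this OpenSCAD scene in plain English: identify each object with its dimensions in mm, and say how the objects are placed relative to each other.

A is a four-legged stool. The seat is a 276×328×40 mm slab whose top surface is at z = 430 mm; four round legs, each 32 mm in diameter, run from the floor (z = 0) to the underside of the seat, each leg's axis is inset half a diameter from the nearest pair of seat edges (so the leg's bounding box is flush with the corner).

B is a spool: two coaxial disc flanges of radius 88 mm and thickness 13 mm, joined by a core cylinder of radius 31 mm and height 292 mm. The lower flange rests on z = 0 and the three cylinders share a vertical axis.

C is the wall frame of a small rectangular building: four walls, each 2610 mm tall and 138 mm thick, enclosing a footprint 3680 mm (x) by 3000 mm (y) outside-to-outside, with no floor or roof. The front and back walls (the −y and +y sides) span the full width; the two side walls fit between them.

The spool is on top of the stool. The house frame is on the floor beside the stool on its +y side.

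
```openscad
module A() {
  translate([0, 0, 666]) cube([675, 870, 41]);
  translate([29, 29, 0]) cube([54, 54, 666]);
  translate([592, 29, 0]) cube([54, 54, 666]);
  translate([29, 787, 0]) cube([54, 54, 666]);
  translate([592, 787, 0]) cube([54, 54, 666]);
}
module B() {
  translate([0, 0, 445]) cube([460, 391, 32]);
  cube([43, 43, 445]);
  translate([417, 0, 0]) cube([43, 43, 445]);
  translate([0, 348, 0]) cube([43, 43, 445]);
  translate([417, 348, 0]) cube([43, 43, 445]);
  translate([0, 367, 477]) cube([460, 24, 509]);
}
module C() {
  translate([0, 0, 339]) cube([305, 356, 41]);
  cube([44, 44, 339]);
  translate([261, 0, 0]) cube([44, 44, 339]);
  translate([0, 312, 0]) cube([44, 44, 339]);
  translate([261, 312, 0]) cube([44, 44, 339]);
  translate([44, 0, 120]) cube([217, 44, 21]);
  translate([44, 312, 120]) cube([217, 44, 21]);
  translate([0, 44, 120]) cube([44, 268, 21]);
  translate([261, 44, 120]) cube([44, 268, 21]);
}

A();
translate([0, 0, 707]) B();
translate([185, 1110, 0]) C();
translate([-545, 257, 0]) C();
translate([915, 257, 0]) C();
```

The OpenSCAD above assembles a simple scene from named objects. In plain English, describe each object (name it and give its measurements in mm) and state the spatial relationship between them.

A is a table: top 675 mm (x) × 870 mm (y), 41 mm thick, upper face at z = 707 mm, on four 54×54 mm square legs, each inset 29 mm from the nearest pair of top edges, running from z = 0 to the bottom of the top.

B is a chair. The seat is a 460×391×32 mm slab with its top at z = 477 mm, on four 43×43 mm corner legs (flush with the seat edges, standing on z = 0). A flat backrest 24 mm thick, 509 mm tall, spans the full seat width and rises from the seat top along its +y edge, rear face flush with the rear of the seat.

C is a four-legged stool. The seat is 305×356 mm, 41 mm thick, top at z = 380 mm. It stands on four square legs, each 44×44 mm in cross-section, from z = 0 to the seat underside, each flush with a corner of the seat. Four stretchers, 44 mm wide and 21 mm tall, connect adjacent legs with their undersides at z = 120 mm, each running between the inner faces of the legs it joins and aligned with the legs' outer faces on the other axis.

The chair is on top of the table. Three stools sit around the table at the +y, −x, +x sides.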